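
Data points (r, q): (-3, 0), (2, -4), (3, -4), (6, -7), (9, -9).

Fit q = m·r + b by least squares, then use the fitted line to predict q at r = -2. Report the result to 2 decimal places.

q̂ = -0.72

Normal-equation sums: Σr·r = 139, Σr = 17, Σ1 = 5.
Moment sums: Σr·q = -143, Σq = -24.
So XᵀX·[m, b]ᵀ = Xᵀq: [[139, 17]; [17, 5]]·[m, b]ᵀ = [-143, -24]ᵀ.
det = 139·5 − 17² = 406.
m = ((-143)·5 − 17·(-24))/406 = -307/406; b = (139·(-24) − 17·(-143))/406 = -905/406.
At r = -2: q̂ = (-307/406)·(-2) + (-905/406)·(1) = -291/406.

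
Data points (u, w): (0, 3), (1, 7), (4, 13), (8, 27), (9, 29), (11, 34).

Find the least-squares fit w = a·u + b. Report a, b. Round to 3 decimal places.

Entries of XᵀX: Σu·u = 283, Σu = 33, Σ1 = 6.
For Xᵀw: Σu·w = 910, Σw = 113.
Normal equations: [[283, 33]; [33, 6]]·[a, b]ᵀ = [910, 113]ᵀ.
Eliminating b: 6·(row 1) − 33·(row 2) gives 609·a = 6·910 − 33·113 = 1731, so a = 577/203.
Then b = (113 − 33·(577/203))/6 = 1949/609.

a = 2.842, b = 3.200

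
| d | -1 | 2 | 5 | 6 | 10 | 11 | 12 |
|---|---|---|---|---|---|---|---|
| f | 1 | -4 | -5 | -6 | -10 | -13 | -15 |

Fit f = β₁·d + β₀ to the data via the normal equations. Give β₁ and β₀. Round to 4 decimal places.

From the data, Σd·d = 431, Σd = 45, Σ1 = 7.
For Mᵀf: Σd·f = -493, Σf = -52.
Normal equations: [[431, 45]; [45, 7]]·[β₁, β₀]ᵀ = [-493, -52]ᵀ.
Determinant 431·7 − 45² = 992.
β₁ = ((-493)·7 − 45·(-52))/992 = -1111/992; β₀ = (431·(-52) − 45·(-493))/992 = -227/992.

β₁ = -1.1200, β₀ = -0.2288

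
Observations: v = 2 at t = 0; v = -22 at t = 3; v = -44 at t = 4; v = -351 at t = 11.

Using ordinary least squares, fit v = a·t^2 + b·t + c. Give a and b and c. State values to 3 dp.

a = -2.967, b = 0.528, c = 2.172

Setting ∂/∂a … = 0 gives: 14978·a + 1422·b + 146·c = -43373;  1422·a + 146·b + 18·c = -4103;  146·a + 18·b + 4·c = -415.
(Σt^2·t^2 = 14978, Σt^2·t = 1422, Σt^2 = 146, Σt·t = 146, Σt = 18, Σ1 = 4, Σt^2·v = -43373, Σt·v = -4103, Σv = -415.)
Solving the 3×3 system (Gaussian elimination) gives a = -6225/2098, b = 2771/5245, c = 11393/5245.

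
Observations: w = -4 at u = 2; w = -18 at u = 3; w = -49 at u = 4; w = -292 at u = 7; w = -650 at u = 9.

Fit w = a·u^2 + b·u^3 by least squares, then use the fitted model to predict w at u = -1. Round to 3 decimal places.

ŵ = 2.099

The normal equations are: 9315·a + 77155·b = -67920;  77155·a + 653979·b = -577660.
det = 9315·653979 − 77155² = 138920360.
a = ((-67920)·653979 − 77155·(-577660))/138920360 = 7555181/6946018; b = (9315·(-577660) − 77155·(-67920))/138920360 = -7026765/6946018.
At u = -1: ŵ = (7555181/6946018)·(1) + (-7026765/6946018)·(-1) = 7290973/3473009.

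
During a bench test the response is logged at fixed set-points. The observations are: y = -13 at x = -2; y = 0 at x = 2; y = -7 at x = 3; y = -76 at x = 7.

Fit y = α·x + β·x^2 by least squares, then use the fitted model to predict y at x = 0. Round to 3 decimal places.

ŷ = 0.000

Compute the Gram sums: Σx·x = 66, Σx·x^2 = 370, Σx^2·x^2 = 2514.
Right-hand side: Σx·y = -527, Σx^2·y = -3839.
So MᵀM·[α, β]ᵀ = Mᵀy: [[66, 370]; [370, 2514]]·[α, β]ᵀ = [-527, -3839]ᵀ.
Determinant 66·2514 − 370² = 29024.
α = ((-527)·2514 − 370·(-3839))/29024 = 2986/907; β = (66·(-3839) − 370·(-527))/29024 = -3649/1814.
At x = 0: ŷ = (2986/907)·(0) + (-3649/1814)·(0) = 0.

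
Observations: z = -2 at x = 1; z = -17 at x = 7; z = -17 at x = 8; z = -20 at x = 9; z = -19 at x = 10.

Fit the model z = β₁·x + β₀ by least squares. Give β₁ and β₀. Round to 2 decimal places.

Sums needed: Σx·x = 295, Σx = 35, Σ1 = 5.
Right-hand side: Σx·z = -627, Σz = -75.
Normal equations: [[295, 35]; [35, 5]]·[β₁, β₀]ᵀ = [-627, -75]ᵀ.
Determinant 295·5 − 35² = 250.
β₁ = ((-627)·5 − 35·(-75))/250 = -51/25; β₀ = (295·(-75) − 35·(-627))/250 = -18/25.

β₁ = -2.04, β₀ = -0.72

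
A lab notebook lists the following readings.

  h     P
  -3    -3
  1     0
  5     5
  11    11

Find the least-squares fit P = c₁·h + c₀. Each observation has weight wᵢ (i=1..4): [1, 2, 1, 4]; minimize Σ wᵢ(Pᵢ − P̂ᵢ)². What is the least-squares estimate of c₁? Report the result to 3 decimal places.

c₁ = 1.043

The normal equations are: 520·c₁ + 48·c₀ = 518;  48·c₁ + 8·c₀ = 46.
Eliminating c₀: 8·(row 1) − 48·(row 2) gives 1856·c₁ = 8·518 − 48·46 = 1936, so c₁ = 121/116.
Then c₀ = (46 − 48·(121/116))/8 = -59/116.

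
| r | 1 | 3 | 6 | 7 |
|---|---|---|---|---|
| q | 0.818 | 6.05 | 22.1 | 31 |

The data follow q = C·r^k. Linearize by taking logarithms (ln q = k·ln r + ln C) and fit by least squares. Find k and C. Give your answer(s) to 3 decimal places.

Let Y = ln q. Fitting Y = k·ln r + ln C by least squares:
AᵀA = [[8.2039, 4.8363]; [4.8363, 4]], rhs = [14.2063, 8.1287]ᵀ  (here Σln r = 4.8363, Σ(ln r)² = 8.2039, Σln q = 8.1287, Σln r·ln q = 14.2063).
Slope k = (n·Σln r·ln q − Σln r·Σln q)/(n·Σ(ln r)² − (Σln r)²) = (4·14.2063 − 4.8363·8.1287)/9.4260 = 1.85788; ln C = (Σln q − k·Σln r)/n = -0.21413, so C = exp(-0.21413) = 0.80725.

k = 1.858, C = 0.807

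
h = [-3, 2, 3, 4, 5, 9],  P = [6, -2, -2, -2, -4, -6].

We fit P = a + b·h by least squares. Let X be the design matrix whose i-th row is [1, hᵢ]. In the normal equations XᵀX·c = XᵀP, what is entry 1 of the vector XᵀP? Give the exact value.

Entry 1 ↔ basis 1, so (XᵀP)_{1} = Σᵢ Pᵢ = (1)·(6) + (1)·(-2) + (1)·(-2) + (1)·(-2) + (1)·(-4) + (1)·(-6) = -10.

-10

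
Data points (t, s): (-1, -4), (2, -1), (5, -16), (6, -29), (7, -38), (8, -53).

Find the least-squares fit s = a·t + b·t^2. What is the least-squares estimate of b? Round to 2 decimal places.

b = -1.07

The normal system XᵀX·[a, b]ᵀ = Xᵀs is [[179, 1203]; [1203, 8435]]·[a, b]ᵀ = [-942, -6706]ᵀ.
det = 179·8435 − 1203² = 62656.
a = ((-942)·8435 − 1203·(-6706))/62656 = 30387/15664; b = (179·(-6706) − 1203·(-942))/62656 = -16787/15664.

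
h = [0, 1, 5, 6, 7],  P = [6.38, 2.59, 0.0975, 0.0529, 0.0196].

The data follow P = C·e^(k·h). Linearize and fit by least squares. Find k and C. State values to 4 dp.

Taking logs, ln P = k·h + ln C, so regress ln P on h.
AᵀA = [[111.0000, 19.0000]; [19.0000, 5]], rhs = [-55.8495, -6.3947]ᵀ  (here Σh = 19.0000, Σ(h)² = 111.0000, Σln P = -6.3947, Σh·ln P = -55.8495).
Solving (det = 194.0000): k = -0.81314, ln C = 1.81100, so C = exp(1.81100) = 6.11658.

k = -0.8131, C = 6.1166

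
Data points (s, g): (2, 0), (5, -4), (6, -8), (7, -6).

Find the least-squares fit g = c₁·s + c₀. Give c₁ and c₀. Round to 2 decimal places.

c₁ = -1.43, c₀ = 2.64

AᵀA·[c₁, c₀]ᵀ = Aᵀg reads: 114·c₁ + 20·c₀ = -110;  20·c₁ + 4·c₀ = -18.
Determinant 114·4 − 20² = 56.
c₁ = ((-110)·4 − 20·(-18))/56 = -10/7; c₀ = (114·(-18) − 20·(-110))/56 = 37/14.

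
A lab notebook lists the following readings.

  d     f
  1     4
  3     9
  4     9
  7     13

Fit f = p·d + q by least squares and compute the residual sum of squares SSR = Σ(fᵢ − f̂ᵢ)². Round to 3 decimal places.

Normal-equation sums: Σd·d = 75, Σd = 15, Σ1 = 4.
Moment sums: Σd·f = 158, Σf = 35.
Normal equations: [[75, 15]; [15, 4]]·[p, q]ᵀ = [158, 35]ᵀ.
Eliminating q: 4·(row 1) − 15·(row 2) gives 75·p = 4·158 − 15·35 = 107, so p = 107/75.
Then q = (35 − 15·(107/75))/4 = 17/5.
Residuals: -62/75, 33/25, -8/75, -29/75; SSR = 194/75.

SSR = 2.587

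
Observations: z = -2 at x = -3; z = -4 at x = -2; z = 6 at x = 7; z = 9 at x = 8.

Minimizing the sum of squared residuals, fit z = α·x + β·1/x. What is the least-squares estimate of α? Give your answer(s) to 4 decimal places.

Sums needed: Σx·x = 126, Σx·1/x = 4, Σ1/x·1/x = 11209/28224.
Right-hand side: Σx·z = 128, Σ1/x·z = 781/168.
AᵀA·[α, β]ᵀ = Aᵀz becomes [[126, 4]; [4, 11209/28224]]·[α, β]ᵀ = [128, 781/168]ᵀ.
Δ = 126·(11209/28224) − 4² = 7625/224.
α = (128·(11209/28224) − 4·(781/168))/(7625/224) = 90992/96075; β = (126·(781/168) − 4·128)/(7625/224) = 3304/1525.

α = 0.9471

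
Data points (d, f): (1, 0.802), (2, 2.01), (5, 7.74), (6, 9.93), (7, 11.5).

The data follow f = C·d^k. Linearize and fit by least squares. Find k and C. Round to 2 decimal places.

Linearized form: ln f = k·ln d + ln C. From the 5 transformed points,
XᵀX = [[10.0677, 6.0403]; [6.0403, 5]], rhs = [12.6431, 7.2618]ᵀ  (here Σln d = 6.0403, Σ(ln d)² = 10.0677, Σln f = 7.2618, Σln d·ln f = 12.6431).
Solving (det = 13.8539): k = 1.39691, ln C = -0.23518, so C = exp(-0.23518) = 0.79043.

k = 1.40, C = 0.79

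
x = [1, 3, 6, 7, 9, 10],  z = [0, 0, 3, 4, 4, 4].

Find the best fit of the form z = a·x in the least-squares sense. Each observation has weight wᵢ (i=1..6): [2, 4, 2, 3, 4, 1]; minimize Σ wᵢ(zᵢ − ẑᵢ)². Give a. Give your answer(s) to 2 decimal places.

Entries of AᵀWA: Σwᵢ·x·x = 681.
And Σwᵢ·x·z = 304.
Hence a = 304 / 681 ≈ 0.446402.

a = 0.45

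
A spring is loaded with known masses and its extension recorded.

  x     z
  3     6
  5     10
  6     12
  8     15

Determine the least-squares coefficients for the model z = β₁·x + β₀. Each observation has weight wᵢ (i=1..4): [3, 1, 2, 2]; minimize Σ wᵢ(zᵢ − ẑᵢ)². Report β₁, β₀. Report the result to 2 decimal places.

β₁ = 1.83, β₀ = 0.67

Forming MᵀWM = [[252, 42]; [42, 8]] and MᵀWz = [488, 82]ᵀ gives MᵀWM·[β₁, β₀]ᵀ = MᵀWz.
Eliminating β₀: 8·(row 1) − 42·(row 2) gives 252·β₁ = 8·488 − 42·82 = 460, so β₁ = 115/63.
Then β₀ = (82 − 42·(115/63))/8 = 2/3.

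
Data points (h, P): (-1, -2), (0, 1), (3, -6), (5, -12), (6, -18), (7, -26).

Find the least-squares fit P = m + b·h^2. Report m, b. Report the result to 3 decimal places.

With design matrix M, MᵀM = [[6, 120]; [120, 4404]] and MᵀP = [-63, -2278]ᵀ.
Determinant 6·4404 − 120² = 12024.
m = ((-63)·4404 − 120·(-2278))/12024 = -341/1002; b = (6·(-2278) − 120·(-63))/12024 = -509/1002.

m = -0.340, b = -0.508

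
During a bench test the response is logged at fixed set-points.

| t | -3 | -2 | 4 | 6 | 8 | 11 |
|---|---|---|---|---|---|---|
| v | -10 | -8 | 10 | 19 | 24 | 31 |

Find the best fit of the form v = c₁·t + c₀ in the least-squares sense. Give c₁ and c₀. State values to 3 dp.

Setting ∂/∂c₁ … = 0 gives: 250·c₁ + 24·c₀ = 733;  24·c₁ + 6·c₀ = 66.
Eliminating c₀: 6·(row 1) − 24·(row 2) gives 924·c₁ = 6·733 − 24·66 = 2814, so c₁ = 67/22.
Then c₀ = (66 − 24·(67/22))/6 = -13/11.

c₁ = 3.045, c₀ = -1.182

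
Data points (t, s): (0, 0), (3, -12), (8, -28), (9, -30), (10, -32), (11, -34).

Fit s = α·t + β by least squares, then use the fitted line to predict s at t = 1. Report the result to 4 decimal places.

Normal-equation sums: Σt·t = 375, Σt = 41, Σ1 = 6.
For Xᵀs: Σt·s = -1224, Σs = -136.
XᵀX·[α, β]ᵀ = Xᵀs becomes [[375, 41]; [41, 6]]·[α, β]ᵀ = [-1224, -136]ᵀ.
Δ = 375·6 − 41² = 569.
α = ((-1224)·6 − 41·(-136))/569 = -1768/569; β = (375·(-136) − 41·(-1224))/569 = -816/569.
At t = 1: ŝ = (-1768/569)·(1) + (-816/569)·(1) = -2584/569.

ŝ = -4.5413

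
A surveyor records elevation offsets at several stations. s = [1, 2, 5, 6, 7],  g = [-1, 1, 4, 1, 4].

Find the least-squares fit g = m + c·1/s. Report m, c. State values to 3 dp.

Entries of XᵀX: Σ1 = 5, Σ1/s = 211/105, Σ1/s·1/s = 29507/22050.
And Σg = 9, Σ1/s·g = 109/105.
det = 5·(29507/22050) − (211/105)² = 58493/22050.
m = (9·(29507/22050) − (211/105)·(109/105))/(58493/22050) = 219565/58493; c = (5·(109/105) − (211/105)·9)/(58493/22050) = -284340/58493.

m = 3.754, c = -4.861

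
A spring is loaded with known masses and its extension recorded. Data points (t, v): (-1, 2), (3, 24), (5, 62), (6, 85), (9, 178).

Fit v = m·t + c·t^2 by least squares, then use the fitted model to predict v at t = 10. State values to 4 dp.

v̂ = 217.8319

Setting ∂/∂m … = 0 gives: 152·m + 1096·c = 2492;  1096·m + 8564·c = 19246.
(Σt·t = 152, Σt·t^2 = 1096, Σt^2·t^2 = 8564, Σt·v = 2492, Σt^2·v = 19246.)
Eliminating c: 8564·(row 1) − 1096·(row 2) gives 100512·m = 8564·2492 − 1096·19246 = 247872, so m = 2582/1047.
Then c = (19246 − 1096·(2582/1047))/8564 = 4045/2094.
At t = 10: v̂ = (2582/1047)·(10) + (4045/2094)·(100) = 228070/1047.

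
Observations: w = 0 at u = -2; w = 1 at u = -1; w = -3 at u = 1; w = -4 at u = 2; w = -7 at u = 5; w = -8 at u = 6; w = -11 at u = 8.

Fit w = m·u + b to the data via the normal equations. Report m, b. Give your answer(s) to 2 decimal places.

The normal system MᵀM·[m, b]ᵀ = Mᵀw is [[135, 19]; [19, 7]]·[m, b]ᵀ = [-183, -32]ᵀ.
Determinant 135·7 − 19² = 584.
m = ((-183)·7 − 19·(-32))/584 = -673/584; b = (135·(-32) − 19·(-183))/584 = -843/584.

m = -1.15, b = -1.44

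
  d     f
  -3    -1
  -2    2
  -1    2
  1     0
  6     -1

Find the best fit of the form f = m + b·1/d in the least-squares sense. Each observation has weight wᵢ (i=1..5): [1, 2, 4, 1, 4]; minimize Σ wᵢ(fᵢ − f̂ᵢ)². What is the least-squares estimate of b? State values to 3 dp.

With design matrix X, XᵀWX = [[12, -11/3]; [-11/3, 103/18]] and XᵀWf = [7, -31/3]ᵀ.
Eliminating b: (103/18)·(row 1) − (-11/3)·(row 2) gives (497/9)·m = (103/18)·7 − (-11/3)·(-31/3) = 13/6, so m = 39/994.
Then b = ((-31/3) − (-11/3)·(39/994))/(103/18) = -885/497.

b = -1.781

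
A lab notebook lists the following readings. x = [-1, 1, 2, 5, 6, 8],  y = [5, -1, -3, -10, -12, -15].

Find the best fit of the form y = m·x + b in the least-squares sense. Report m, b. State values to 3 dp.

m = -2.226, b = 1.791

Forming AᵀA = [[131, 21]; [21, 6]] and Aᵀy = [-254, -36]ᵀ gives AᵀA·[m, b]ᵀ = Aᵀy.
Eliminating b: 6·(row 1) − 21·(row 2) gives 345·m = 6·(-254) − 21·(-36) = -768, so m = -256/115.
Then b = ((-36) − 21·(-256/115))/6 = 206/115.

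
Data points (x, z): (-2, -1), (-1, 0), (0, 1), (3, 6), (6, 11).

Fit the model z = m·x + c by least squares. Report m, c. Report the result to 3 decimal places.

m = 1.533, c = 1.561

With design matrix M, MᵀM = [[50, 6]; [6, 5]] and Mᵀz = [86, 17]ᵀ.
Determinant 50·5 − 6² = 214.
m = (86·5 − 6·17)/214 = 164/107; c = (50·17 − 6·86)/214 = 167/107.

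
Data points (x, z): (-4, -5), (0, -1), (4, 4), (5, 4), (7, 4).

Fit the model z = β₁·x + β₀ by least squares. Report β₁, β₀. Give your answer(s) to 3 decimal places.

β₁ = 0.902, β₀ = -0.964

Compute the Gram sums: Σx·x = 106, Σx = 12, Σ1 = 5.
Moment sums: Σx·z = 84, Σz = 6.
Normal equations: [[106, 12]; [12, 5]]·[β₁, β₀]ᵀ = [84, 6]ᵀ.
det = 106·5 − 12² = 386.
β₁ = (84·5 − 12·6)/386 = 174/193; β₀ = (106·6 − 12·84)/386 = -186/193.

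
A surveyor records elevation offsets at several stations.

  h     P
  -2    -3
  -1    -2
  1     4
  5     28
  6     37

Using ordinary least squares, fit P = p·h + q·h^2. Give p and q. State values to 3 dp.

p = 2.726, q = 0.575

The normal system AᵀA·[p, q]ᵀ = AᵀP is [[67, 333]; [333, 1939]]·[p, q]ᵀ = [374, 2022]ᵀ.
Δ = 67·1939 − 333² = 19024.
p = (374·1939 − 333·2022)/19024 = 12965/4756; q = (67·2022 − 333·374)/19024 = 2733/4756.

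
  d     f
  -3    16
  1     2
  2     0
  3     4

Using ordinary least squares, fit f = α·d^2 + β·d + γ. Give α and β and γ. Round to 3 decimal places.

α = 0.815, β = -2.110, γ = 2.397

The normal equations are: 179·α + 9·β + 23·γ = 182;  9·α + 23·β + 3·γ = -34;  23·α + 3·β + 4·γ = 22.
Solving the 3×3 system (Gaussian elimination) gives α = 735/902, β = -173/82, γ = 1081/451.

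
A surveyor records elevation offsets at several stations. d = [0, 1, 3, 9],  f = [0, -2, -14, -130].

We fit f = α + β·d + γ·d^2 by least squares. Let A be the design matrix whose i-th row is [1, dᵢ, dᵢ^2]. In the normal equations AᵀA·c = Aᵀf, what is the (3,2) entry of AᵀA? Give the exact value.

Row 3 ↔ basis d^2, column 2 ↔ basis d, so (AᵀA)_{3,2} = Σᵢ (d^2)·(d) = (0)·(0) + (1)·(1) + (9)·(3) + (81)·(9) = 757.

757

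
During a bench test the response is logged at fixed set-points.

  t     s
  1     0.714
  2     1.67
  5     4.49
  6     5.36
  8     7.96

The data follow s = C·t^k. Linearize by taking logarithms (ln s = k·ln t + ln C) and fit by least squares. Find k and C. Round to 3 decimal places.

k = 1.136, C = 0.729

With ln sᵢ as the transformed response and ln tᵢ as the regressor:
Sums: Σln t = 6.1738, Σ(ln t)² = 10.6052, Σln s = 5.4312, Σln t·ln s = 10.0946.
Normal system: [[10.6052, 6.1738]; [6.1738, 5]]·[k, ln C]ᵀ = [10.0946, 5.4312]ᵀ.
Δ = 10.6052·5 − (6.1738)² = 14.9105; k = (10.0946·5 − 6.1738·5.4312)/14.9105 = 1.13623, ln C = (10.6052·5.4312 − 6.1738·10.0946)/14.9105 = -0.31673, so C = exp(-0.31673) = 0.72853.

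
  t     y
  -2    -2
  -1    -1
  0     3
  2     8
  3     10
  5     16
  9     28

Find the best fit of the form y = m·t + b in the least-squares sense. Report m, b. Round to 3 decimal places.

m = 2.760, b = 2.549

Compute the Gram sums: Σt·t = 124, Σt = 16, Σ1 = 7.
And Σt·y = 383, Σy = 62.
So AᵀA·[m, b]ᵀ = Aᵀy: [[124, 16]; [16, 7]]·[m, b]ᵀ = [383, 62]ᵀ.
det = 124·7 − 16² = 612.
m = (383·7 − 16·62)/612 = 563/204; b = (124·62 − 16·383)/612 = 130/51.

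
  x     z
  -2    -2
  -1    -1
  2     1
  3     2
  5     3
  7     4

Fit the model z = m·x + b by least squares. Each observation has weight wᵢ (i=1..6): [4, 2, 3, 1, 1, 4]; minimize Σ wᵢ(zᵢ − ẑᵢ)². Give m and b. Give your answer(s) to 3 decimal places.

Sums needed: Σwᵢ·x·x = 260, Σwᵢ·x = 32, Σwᵢ·1 = 15.
For AᵀWz: Σwᵢ·x·z = 157, Σwᵢ·z = 14.
Normal equations: [[260, 32]; [32, 15]]·[m, b]ᵀ = [157, 14]ᵀ.
Determinant 260·15 − 32² = 2876.
m = (157·15 − 32·14)/2876 = 1907/2876; b = (260·14 − 32·157)/2876 = -346/719.

m = 0.663, b = -0.481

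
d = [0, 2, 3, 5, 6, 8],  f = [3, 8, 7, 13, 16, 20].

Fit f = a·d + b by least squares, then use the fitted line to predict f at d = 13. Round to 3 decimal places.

From the data, Σd·d = 138, Σd = 24, Σ1 = 6.
For Mᵀf: Σd·f = 358, Σf = 67.
So MᵀM·[a, b]ᵀ = Mᵀf: [[138, 24]; [24, 6]]·[a, b]ᵀ = [358, 67]ᵀ.
Eliminating b: 6·(row 1) − 24·(row 2) gives 252·a = 6·358 − 24·67 = 540, so a = 15/7.
Then b = (67 − 24·(15/7))/6 = 109/42.
At d = 13: f̂ = (15/7)·(13) + (109/42)·(1) = 1279/42.

f̂ = 30.452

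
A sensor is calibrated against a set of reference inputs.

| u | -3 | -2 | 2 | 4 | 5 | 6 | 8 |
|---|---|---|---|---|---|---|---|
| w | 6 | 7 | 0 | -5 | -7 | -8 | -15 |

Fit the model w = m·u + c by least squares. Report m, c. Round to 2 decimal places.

The normal system AᵀA·[m, c]ᵀ = Aᵀw is [[158, 20]; [20, 7]]·[m, c]ᵀ = [-255, -22]ᵀ.
Determinant 158·7 − 20² = 706.
m = ((-255)·7 − 20·(-22))/706 = -1345/706; c = (158·(-22) − 20·(-255))/706 = 812/353.

m = -1.91, c = 2.30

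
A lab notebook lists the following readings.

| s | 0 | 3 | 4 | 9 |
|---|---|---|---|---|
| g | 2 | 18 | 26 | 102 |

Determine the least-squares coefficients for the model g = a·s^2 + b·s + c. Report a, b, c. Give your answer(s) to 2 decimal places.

a = 1.00, b = 2.11, c = 2.10

With design matrix M, MᵀM = [[6898, 820, 106]; [820, 106, 16]; [106, 16, 4]] and Mᵀg = [8840, 1076, 148]ᵀ.
Row-reducing yields a = 2482/2487, b = 5258/2487, c = 1738/829.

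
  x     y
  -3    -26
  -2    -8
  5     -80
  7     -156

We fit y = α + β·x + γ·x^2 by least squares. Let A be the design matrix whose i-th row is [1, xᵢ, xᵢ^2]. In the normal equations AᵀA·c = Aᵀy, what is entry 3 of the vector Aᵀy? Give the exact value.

Entry 3 ↔ basis x^2, so (Aᵀy)_{3} = Σᵢ (x^2)·yᵢ = (9)·(-26) + (4)·(-8) + (25)·(-80) + (49)·(-156) = -9910.

-9910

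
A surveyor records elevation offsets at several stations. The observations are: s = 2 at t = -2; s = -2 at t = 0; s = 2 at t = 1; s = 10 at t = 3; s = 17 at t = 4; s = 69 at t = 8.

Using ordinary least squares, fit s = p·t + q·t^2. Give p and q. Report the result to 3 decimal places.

p = 0.475, q = 1.012

Entries of XᵀX: Σt·t = 94, Σt·t^2 = 596, Σt^2·t^2 = 4450.
Right-hand side: Σt·s = 648, Σt^2·s = 4788.
So XᵀX·[p, q]ᵀ = Xᵀs: [[94, 596]; [596, 4450]]·[p, q]ᵀ = [648, 4788]ᵀ.
Eliminating q: 4450·(row 1) − 596·(row 2) gives 63084·p = 4450·648 − 596·4788 = 29952, so p = 2496/5257.
Then q = (4788 − 596·(2496/5257))/4450 = 5322/5257.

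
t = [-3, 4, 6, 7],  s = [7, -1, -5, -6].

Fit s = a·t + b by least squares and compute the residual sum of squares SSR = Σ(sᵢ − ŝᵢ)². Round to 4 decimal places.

The normal system MᵀM·[a, b]ᵀ = Mᵀs is [[110, 14]; [14, 4]]·[a, b]ᵀ = [-97, -5]ᵀ.
Δ = 110·4 − 14² = 244.
a = ((-97)·4 − 14·(-5))/244 = -159/122; b = (110·(-5) − 14·(-97))/244 = 202/61.
Residuals: -27/122, 55/61, -30/61, -23/122; SSR = 139/122.

SSR = 1.1393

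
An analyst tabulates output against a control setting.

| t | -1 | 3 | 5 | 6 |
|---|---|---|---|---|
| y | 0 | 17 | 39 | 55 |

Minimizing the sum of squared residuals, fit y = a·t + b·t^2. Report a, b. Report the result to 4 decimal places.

Entries of AᵀA: Σt·t = 71, Σt·t^2 = 367, Σt^2·t^2 = 2003.
Moment sums: Σt·y = 576, Σt^2·y = 3108.
Normal equations: [[71, 367]; [367, 2003]]·[a, b]ᵀ = [576, 3108]ᵀ.
Determinant 71·2003 − 367² = 7524.
a = (576·2003 − 367·3108)/7524 = 1091/627; b = (71·3108 − 367·576)/7524 = 773/627.

a = 1.7400, b = 1.2329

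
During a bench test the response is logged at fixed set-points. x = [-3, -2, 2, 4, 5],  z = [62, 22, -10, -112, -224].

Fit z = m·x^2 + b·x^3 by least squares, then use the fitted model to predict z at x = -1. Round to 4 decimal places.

ẑ = 3.0074

With design matrix M, MᵀM = [[994, 3906]; [3906, 20578]] and Mᵀz = [-6786, -37098]ᵀ.
Eliminating b: 20578·(row 1) − 3906·(row 2) gives 5197696·m = 20578·(-6786) − 3906·(-37098) = 5262480, so m = 328905/324856.
Then b = ((-37098) − 3906·(328905/324856))/20578 = -92583/46408.
At x = -1: ẑ = (328905/324856)·(1) + (-92583/46408)·(-1) = 488493/162428.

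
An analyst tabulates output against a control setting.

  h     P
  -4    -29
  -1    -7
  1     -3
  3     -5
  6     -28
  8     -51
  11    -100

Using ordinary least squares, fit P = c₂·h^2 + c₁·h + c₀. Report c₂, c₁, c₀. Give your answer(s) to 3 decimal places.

Sums needed: Σh^2·h^2 = 20372, Σh^2·h = 2022, Σh^2 = 248, Σh·h = 248, Σh = 24, Σ1 = 7.
For MᵀP: Σh^2·P = -16891, Σh·P = -1571, ΣP = -223.
MᵀM·[c₂, c₁, c₀]ᵀ = MᵀP becomes [[20372, 2022, 248]; [2022, 248, 24]; [248, 24, 7]]·[c₂, c₁, c₀]ᵀ = [-16891, -1571, -223]ᵀ.
Inverting the 3×3 Gram matrix, [c₂, c₁, c₀]ᵀ = [-1907285/1914514, 4169069/1914514, -3856257/957257]ᵀ.

c₂ = -0.996, c₁ = 2.178, c₀ = -4.028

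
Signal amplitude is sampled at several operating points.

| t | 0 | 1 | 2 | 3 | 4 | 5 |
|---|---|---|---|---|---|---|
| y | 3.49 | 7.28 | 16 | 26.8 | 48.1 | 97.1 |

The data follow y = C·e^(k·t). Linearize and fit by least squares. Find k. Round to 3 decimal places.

k = 0.652

Linearized form: ln y = k·t + ln C. From the 6 transformed points,
AᵀA = [[55.0000, 15.0000]; [15.0000, 6]], rhs = [55.7673, 17.7450]ᵀ  (here Σt = 15.0000, Σ(t)² = 55.0000, Σln y = 17.7450, Σt·ln y = 55.7673).
Solving (det = 105.0000): k = 0.65170, ln C = 1.32826.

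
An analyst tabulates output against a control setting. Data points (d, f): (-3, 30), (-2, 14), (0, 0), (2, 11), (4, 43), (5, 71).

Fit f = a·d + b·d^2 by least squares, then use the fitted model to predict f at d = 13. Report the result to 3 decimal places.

f̂ = 495.805

Compute the Gram sums: Σd·d = 58, Σd·d^2 = 162, Σd^2·d^2 = 994.
Right-hand side: Σd·f = 431, Σd^2·f = 2833.
Normal equations: [[58, 162]; [162, 994]]·[a, b]ᵀ = [431, 2833]ᵀ.
det = 58·994 − 162² = 31408.
a = (431·994 − 162·2833)/31408 = -7633/7852; b = (58·2833 − 162·431)/31408 = 23623/7852.
At d = 13: f̂ = (-7633/7852)·(13) + (23623/7852)·(169) = 149733/302.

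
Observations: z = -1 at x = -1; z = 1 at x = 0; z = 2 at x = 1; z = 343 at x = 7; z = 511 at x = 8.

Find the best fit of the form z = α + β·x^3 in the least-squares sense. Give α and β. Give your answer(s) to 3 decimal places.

Normal-equation sums: Σ1 = 5, Σx^3 = 855, Σx^3·x^3 = 379795.
Right-hand side: Σz = 856, Σx^3·z = 379284.
Normal equations: [[5, 855]; [855, 379795]]·[α, β]ᵀ = [856, 379284]ᵀ.
Determinant 5·379795 − 855² = 1167950.
α = (856·379795 − 855·379284)/1167950 = 16334/23359; β = (5·379284 − 855·856)/1167950 = 116454/116795.

α = 0.699, β = 0.997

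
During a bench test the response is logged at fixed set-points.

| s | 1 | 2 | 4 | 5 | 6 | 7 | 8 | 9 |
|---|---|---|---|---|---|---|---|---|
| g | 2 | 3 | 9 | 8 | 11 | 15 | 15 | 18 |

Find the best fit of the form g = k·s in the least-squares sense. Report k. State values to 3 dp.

k = 1.946

From the data, Σs·s = 276.
For Xᵀg: Σs·g = 537.
Normal equations: [[276]]·[k]ᵀ = [537]ᵀ.
Hence k = 537 / 276 ≈ 1.94565.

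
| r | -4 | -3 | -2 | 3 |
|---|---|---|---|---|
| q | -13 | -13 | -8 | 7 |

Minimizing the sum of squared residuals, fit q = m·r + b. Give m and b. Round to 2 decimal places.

MᵀM·[m, b]ᵀ = Mᵀq reads: 38·m + (-6)·b = 128;  (-6)·m + 4·b = -27.
Δ = 38·4 − (-6)² = 116.
m = (128·4 − (-6)·(-27))/116 = 175/58; b = (38·(-27) − (-6)·128)/116 = -129/58.

m = 3.02, b = -2.22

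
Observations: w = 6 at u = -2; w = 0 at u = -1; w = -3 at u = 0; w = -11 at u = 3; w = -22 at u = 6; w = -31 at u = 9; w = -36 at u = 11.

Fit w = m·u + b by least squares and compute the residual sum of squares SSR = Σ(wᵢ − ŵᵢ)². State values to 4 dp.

Compute the Gram sums: Σu·u = 252, Σu = 26, Σ1 = 7.
And Σu·w = -852, Σw = -97.
Determinant 252·7 − 26² = 1088.
m = ((-852)·7 − 26·(-97))/1088 = -1721/544; b = (252·(-97) − 26·(-852))/1088 = -573/272.
Residuals: 121/68, -575/544, -243/272, 325/544, -31/34, -229/544, 29/32; SSR = 1977/272.

SSR = 7.2684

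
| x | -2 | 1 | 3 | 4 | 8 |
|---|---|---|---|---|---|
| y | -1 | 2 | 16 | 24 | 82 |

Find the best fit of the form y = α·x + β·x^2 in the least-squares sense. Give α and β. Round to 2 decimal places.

α = 2.16, β = 1.01

Compute the Gram sums: Σx·x = 94, Σx·x^2 = 596, Σx^2·x^2 = 4450.
Moment sums: Σx·y = 804, Σx^2·y = 5774.
Eliminating β: 4450·(row 1) − 596·(row 2) gives 63084·α = 4450·804 − 596·5774 = 136496, so α = 34124/15771.
Then β = (5774 − 596·(34124/15771))/4450 = 15893/15771.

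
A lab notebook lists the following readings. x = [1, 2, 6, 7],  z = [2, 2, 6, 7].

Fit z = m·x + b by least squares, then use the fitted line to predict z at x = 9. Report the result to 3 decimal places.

ẑ = 8.673

Entries of AᵀA: Σx·x = 90, Σx = 16, Σ1 = 4.
Right-hand side: Σx·z = 91, Σz = 17.
Normal equations: [[90, 16]; [16, 4]]·[m, b]ᵀ = [91, 17]ᵀ.
Δ = 90·4 − 16² = 104.
m = (91·4 − 16·17)/104 = 23/26; b = (90·17 − 16·91)/104 = 37/52.
At x = 9: ẑ = (23/26)·(9) + (37/52)·(1) = 451/52.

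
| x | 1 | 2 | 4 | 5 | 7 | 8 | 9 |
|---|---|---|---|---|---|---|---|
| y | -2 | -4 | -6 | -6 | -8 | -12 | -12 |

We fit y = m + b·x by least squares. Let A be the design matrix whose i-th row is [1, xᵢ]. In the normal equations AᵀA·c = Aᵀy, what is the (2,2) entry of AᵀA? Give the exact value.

Row 2 ↔ basis x, column 2 ↔ basis x, so (AᵀA)_{2,2} = Σᵢ (x)·(x) = (1)·(1) + (2)·(2) + (4)·(4) + (5)·(5) + (7)·(7) + (8)·(8) + (9)·(9) = 240.

240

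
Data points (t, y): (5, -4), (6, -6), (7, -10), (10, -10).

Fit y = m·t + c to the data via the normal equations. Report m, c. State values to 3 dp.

m = -1.143, c = 0.500

Compute the Gram sums: Σt·t = 210, Σt = 28, Σ1 = 4.
And Σt·y = -226, Σy = -30.
Determinant 210·4 − 28² = 56.
m = ((-226)·4 − 28·(-30))/56 = -8/7; c = (210·(-30) − 28·(-226))/56 = 1/2.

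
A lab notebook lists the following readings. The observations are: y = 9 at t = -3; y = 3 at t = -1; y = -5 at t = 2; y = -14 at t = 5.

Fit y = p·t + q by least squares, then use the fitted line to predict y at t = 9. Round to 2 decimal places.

ŷ = -25.27

Sums needed: Σt·t = 39, Σt = 3, Σ1 = 4.
Moment sums: Σt·y = -110, Σy = -7.
So AᵀA·[p, q]ᵀ = Aᵀy: [[39, 3]; [3, 4]]·[p, q]ᵀ = [-110, -7]ᵀ.
Eliminating q: 4·(row 1) − 3·(row 2) gives 147·p = 4·(-110) − 3·(-7) = -419, so p = -419/147.
Then q = ((-7) − 3·(-419/147))/4 = 19/49.
At t = 9: ŷ = (-419/147)·(9) + (19/49)·(1) = -1238/49.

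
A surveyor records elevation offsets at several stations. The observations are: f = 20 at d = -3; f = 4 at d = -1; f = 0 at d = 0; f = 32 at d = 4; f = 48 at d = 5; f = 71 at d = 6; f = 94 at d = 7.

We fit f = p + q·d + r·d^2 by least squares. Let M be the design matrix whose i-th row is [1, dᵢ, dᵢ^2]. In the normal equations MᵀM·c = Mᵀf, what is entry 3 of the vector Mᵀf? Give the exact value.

9058

Entry 3 ↔ basis d^2, so (Mᵀf)_{3} = Σᵢ (d^2)·fᵢ = (9)·(20) + (1)·(4) + (0)·(0) + (16)·(32) + (25)·(48) + (36)·(71) + (49)·(94) = 9058.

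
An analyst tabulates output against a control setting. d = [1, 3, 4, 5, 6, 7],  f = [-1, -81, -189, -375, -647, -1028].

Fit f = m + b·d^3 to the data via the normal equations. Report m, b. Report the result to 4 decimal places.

Sums needed: Σ1 = 6, Σd^3 = 776, Σd^3·d^3 = 184756.
Right-hand side: Σf = -2321, Σd^3·f = -553515.
det = 6·184756 − 776² = 506360.
m = ((-2321)·184756 − 776·(-553515))/506360 = 177241/126590; b = (6·(-553515) − 776·(-2321))/506360 = -759997/253180.

m = 1.4001, b = -3.0018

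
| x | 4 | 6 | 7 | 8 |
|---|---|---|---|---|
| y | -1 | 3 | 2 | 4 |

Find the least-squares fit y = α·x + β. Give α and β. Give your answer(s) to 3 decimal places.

α = 1.143, β = -5.143

The normal system AᵀA·[α, β]ᵀ = Aᵀy is [[165, 25]; [25, 4]]·[α, β]ᵀ = [60, 8]ᵀ.
det = 165·4 − 25² = 35.
α = (60·4 − 25·8)/35 = 8/7; β = (165·8 − 25·60)/35 = -36/7.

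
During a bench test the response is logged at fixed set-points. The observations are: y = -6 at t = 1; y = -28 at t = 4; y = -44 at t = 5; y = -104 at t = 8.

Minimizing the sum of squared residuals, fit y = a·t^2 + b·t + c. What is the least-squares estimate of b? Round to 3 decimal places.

b = 0.210

The normal system MᵀM·[a, b, c]ᵀ = Mᵀy is [[4978, 702, 106]; [702, 106, 18]; [106, 18, 4]]·[a, b, c]ᵀ = [-8210, -1170, -182]ᵀ.
Row-reducing yields a = -19/12, b = 21/100, c = -673/150.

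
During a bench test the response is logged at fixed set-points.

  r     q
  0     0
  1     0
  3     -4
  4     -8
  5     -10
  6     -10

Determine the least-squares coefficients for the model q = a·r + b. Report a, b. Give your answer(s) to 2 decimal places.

a = -1.96, b = 0.88

Compute the Gram sums: Σr·r = 87, Σr = 19, Σ1 = 6.
And Σr·q = -154, Σq = -32.
Normal equations: [[87, 19]; [19, 6]]·[a, b]ᵀ = [-154, -32]ᵀ.
Eliminating b: 6·(row 1) − 19·(row 2) gives 161·a = 6·(-154) − 19·(-32) = -316, so a = -316/161.
Then b = ((-32) − 19·(-316/161))/6 = 142/161.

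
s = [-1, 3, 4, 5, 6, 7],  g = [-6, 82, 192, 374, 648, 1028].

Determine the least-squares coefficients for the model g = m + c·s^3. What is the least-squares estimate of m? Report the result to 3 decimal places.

Normal-equation sums: Σ1 = 6, Σs^3 = 774, Σs^3·s^3 = 184756.
Moment sums: Σg = 2318, Σs^3·g = 553830.
XᵀX·[m, c]ᵀ = Xᵀg becomes [[6, 774]; [774, 184756]]·[m, c]ᵀ = [2318, 553830]ᵀ.
Δ = 6·184756 − 774² = 509460.
m = (2318·184756 − 774·553830)/509460 = -100003/127365; c = (6·553830 − 774·2318)/509460 = 127404/42455.

m = -0.785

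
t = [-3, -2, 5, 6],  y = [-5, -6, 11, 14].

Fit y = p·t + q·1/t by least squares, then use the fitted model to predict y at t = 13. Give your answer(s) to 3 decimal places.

From the data, Σt·t = 74, Σt·1/t = 4, Σ1/t·1/t = 193/450.
Right-hand side: Σt·y = 166, Σ1/t·y = 46/5.
MᵀM·[p, q]ᵀ = Mᵀy becomes [[74, 4]; [4, 193/450]]·[p, q]ᵀ = [166, 46/5]ᵀ.
det = 74·(193/450) − 4² = 3541/225.
p = (166·(193/450) − 4·(46/5))/(3541/225) = 7739/3541; q = (74·(46/5) − 4·166)/(3541/225) = 3780/3541.
At t = 13: ŷ = (7739/3541)·(13) + (3780/3541)·(1/13) = 1311671/46033.

ŷ = 28.494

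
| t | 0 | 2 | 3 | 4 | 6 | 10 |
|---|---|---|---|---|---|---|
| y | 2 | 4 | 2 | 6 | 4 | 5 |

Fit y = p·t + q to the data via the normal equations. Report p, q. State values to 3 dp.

Normal-equation sums: Σt·t = 165, Σt = 25, Σ1 = 6.
Right-hand side: Σt·y = 112, Σy = 23.
Normal equations: [[165, 25]; [25, 6]]·[p, q]ᵀ = [112, 23]ᵀ.
det = 165·6 − 25² = 365.
p = (112·6 − 25·23)/365 = 97/365; q = (165·23 − 25·112)/365 = 199/73.

p = 0.266, q = 2.726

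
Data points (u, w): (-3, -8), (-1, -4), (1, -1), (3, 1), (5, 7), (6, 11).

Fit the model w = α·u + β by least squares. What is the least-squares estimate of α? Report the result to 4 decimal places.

α = 1.9726

Sums needed: Σu·u = 81, Σu = 11, Σ1 = 6.
And Σu·w = 131, Σw = 6.
MᵀM·[α, β]ᵀ = Mᵀw becomes [[81, 11]; [11, 6]]·[α, β]ᵀ = [131, 6]ᵀ.
Determinant 81·6 − 11² = 365.
α = (131·6 − 11·6)/365 = 144/73; β = (81·6 − 11·131)/365 = -191/73.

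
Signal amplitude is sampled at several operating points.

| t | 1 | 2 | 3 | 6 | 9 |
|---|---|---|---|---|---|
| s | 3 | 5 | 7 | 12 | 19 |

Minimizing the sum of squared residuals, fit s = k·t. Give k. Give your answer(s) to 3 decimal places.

Entries of XᵀX: Σt·t = 131.
Moment sums: Σt·s = 277.
k = 277/131 = 2.1145.

k = 2.115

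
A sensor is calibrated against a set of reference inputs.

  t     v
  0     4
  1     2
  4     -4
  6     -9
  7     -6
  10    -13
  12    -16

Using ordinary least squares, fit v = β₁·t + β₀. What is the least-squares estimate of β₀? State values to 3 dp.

β₀ = 3.343

Forming XᵀX = [[346, 40]; [40, 7]] and Xᵀv = [-432, -42]ᵀ gives XᵀX·[β₁, β₀]ᵀ = Xᵀv.
Eliminating β₀: 7·(row 1) − 40·(row 2) gives 822·β₁ = 7·(-432) − 40·(-42) = -1344, so β₁ = -224/137.
Then β₀ = ((-42) − 40·(-224/137))/7 = 458/137.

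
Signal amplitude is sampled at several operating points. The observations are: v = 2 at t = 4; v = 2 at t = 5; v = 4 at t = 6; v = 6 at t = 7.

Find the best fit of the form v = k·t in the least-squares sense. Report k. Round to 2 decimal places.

k = 0.67

Compute the Gram sums: Σt·t = 126.
Moment sums: Σt·v = 84.
So XᵀX·[k]ᵀ = Xᵀv: [[126]]·[k]ᵀ = [84]ᵀ.
Hence k = 84 / 126 ≈ 0.666667.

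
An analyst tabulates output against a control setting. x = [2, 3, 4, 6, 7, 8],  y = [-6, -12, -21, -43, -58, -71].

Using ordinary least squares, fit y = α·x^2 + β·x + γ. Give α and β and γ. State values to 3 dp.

α = -0.801, β = -3.026, γ = 3.724

MᵀM·[α, β, γ]ᵀ = Mᵀy reads: 8146·α + 1170·β + 178·γ = -9402;  1170·α + 178·β + 30·γ = -1364;  178·α + 30·β + 6·γ = -211.
(Σx^2·x^2 = 8146, Σx^2·x = 1170, Σx^2 = 178, Σx·x = 178, Σx = 30, Σ1 = 6, Σx^2·y = -9402, Σx·y = -1364, Σy = -211.)
Solving the 3×3 system (Gaussian elimination) gives α = -157/196, β = -593/196, γ = 365/98.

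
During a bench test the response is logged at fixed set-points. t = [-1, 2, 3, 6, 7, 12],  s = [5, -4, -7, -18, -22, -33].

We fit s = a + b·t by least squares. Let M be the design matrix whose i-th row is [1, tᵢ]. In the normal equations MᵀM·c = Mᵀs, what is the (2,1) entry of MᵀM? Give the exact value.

Row 2 ↔ basis t, column 1 ↔ basis 1, so (MᵀM)_{2,1} = Σᵢ t = (-1)·(1) + (2)·(1) + (3)·(1) + (6)·(1) + (7)·(1) + (12)·(1) = 29.

29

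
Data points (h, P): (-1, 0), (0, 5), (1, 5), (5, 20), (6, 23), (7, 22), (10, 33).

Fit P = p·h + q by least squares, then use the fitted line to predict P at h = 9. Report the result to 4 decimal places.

P̂ = 30.1786

XᵀX·[p, q]ᵀ = XᵀP reads: 212·p + 28·q = 727;  28·p + 7·q = 108.
(Σh·h = 212, Σh = 28, Σ1 = 7, Σh·P = 727, ΣP = 108.)
Determinant 212·7 − 28² = 700.
p = (727·7 − 28·108)/700 = 59/20; q = (212·108 − 28·727)/700 = 127/35.
At h = 9: P̂ = (59/20)·(9) + (127/35)·(1) = 845/28.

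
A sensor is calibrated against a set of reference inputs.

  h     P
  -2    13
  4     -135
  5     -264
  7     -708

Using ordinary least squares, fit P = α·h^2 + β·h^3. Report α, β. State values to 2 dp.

From the data, Σh^2·h^2 = 3298, Σh^2·h^3 = 20924, Σh^3·h^3 = 137434.
And Σh^2·P = -43400, Σh^3·P = -284588.
Normal equations: [[3298, 20924]; [20924, 137434]]·[α, β]ᵀ = [-43400, -284588]ᵀ.
Eliminating β: 137434·(row 1) − 20924·(row 2) gives 15443556·α = 137434·(-43400) − 20924·(-284588) = -9916288, so α = -2479072/3860889.
Then β = ((-284588) − 20924·(-2479072/3860889))/137434 = -7617406/3860889.

α = -0.64, β = -1.97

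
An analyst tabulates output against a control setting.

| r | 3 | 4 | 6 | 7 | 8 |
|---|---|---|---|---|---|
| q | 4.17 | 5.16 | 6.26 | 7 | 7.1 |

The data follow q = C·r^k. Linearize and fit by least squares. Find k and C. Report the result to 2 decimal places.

k = 0.55, C = 2.34

Linearized form: ln q = k·ln r + ln C. From the 5 transformed points,
Over the data: Σln r = 8.3020, Σ(ln r)² = 14.4498, Σln q = 8.8090, Σln r·ln q = 14.9924.
Normal system: [[14.4498, 8.3020]; [8.3020, 5]]·[k, ln C]ᵀ = [14.9924, 8.8090]ᵀ.
Δ = 14.4498·5 − (8.3020)² = 3.3255; k = (14.9924·5 − 8.3020·8.8090)/3.3255 = 0.55009, ln C = (14.4498·8.8090 − 8.3020·14.9924)/3.3255 = 0.84844, so C = exp(0.84844) = 2.33599.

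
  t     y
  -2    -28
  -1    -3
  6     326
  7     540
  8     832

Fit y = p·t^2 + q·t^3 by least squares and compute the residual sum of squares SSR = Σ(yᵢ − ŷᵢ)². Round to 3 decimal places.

SSR = 4.189

From the data, Σt^2·t^2 = 7810, Σt^2·t^3 = 57318, Σt^3·t^3 = 426514.
Moment sums: Σt^2·y = 91329, Σt^3·y = 681847.
Eliminating q: 426514·(row 1) − 57318·(row 2) gives 45721216·p = 426514·91329 − 57318·681847 = -129009240, so p = -16126155/5715152.
Then q = (681847 − 57318·(-16126155/5715152))/426514 = 11303681/5715152.
Residuals: -1272547/1428788, 2571095/1428788, 521509/1428788, -199727/1428788, -25268/357197; SSR = 5985481/1428788.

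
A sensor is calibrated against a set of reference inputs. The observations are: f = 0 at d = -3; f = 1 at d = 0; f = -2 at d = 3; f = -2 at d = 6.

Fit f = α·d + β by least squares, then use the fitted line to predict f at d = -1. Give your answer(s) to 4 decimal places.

f̂ = 0.0000

Normal-equation sums: Σd·d = 54, Σd = 6, Σ1 = 4.
And Σd·f = -18, Σf = -3.
Normal equations: [[54, 6]; [6, 4]]·[α, β]ᵀ = [-18, -3]ᵀ.
det = 54·4 − 6² = 180.
α = ((-18)·4 − 6·(-3))/180 = -3/10; β = (54·(-3) − 6·(-18))/180 = -3/10.
At d = -1: f̂ = (-3/10)·(-1) + (-3/10)·(1) = 0.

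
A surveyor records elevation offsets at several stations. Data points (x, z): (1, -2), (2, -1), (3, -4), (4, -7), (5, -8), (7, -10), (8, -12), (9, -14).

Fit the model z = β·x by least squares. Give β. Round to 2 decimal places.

β = -1.51

Compute the Gram sums: Σx·x = 249.
Moment sums: Σx·z = -376.
So AᵀA·[β]ᵀ = Aᵀz: [[249]]·[β]ᵀ = [-376]ᵀ.
β = (-376)/249 = -1.51004.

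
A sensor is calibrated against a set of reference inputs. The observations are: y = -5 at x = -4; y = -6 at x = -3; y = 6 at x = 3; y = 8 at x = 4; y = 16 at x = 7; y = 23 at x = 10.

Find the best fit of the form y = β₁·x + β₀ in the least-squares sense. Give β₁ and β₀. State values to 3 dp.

β₁ = 2.062, β₀ = 1.158

From the data, Σx·x = 199, Σx = 17, Σ1 = 6.
For Mᵀy: Σx·y = 430, Σy = 42.
Normal equations: [[199, 17]; [17, 6]]·[β₁, β₀]ᵀ = [430, 42]ᵀ.
Eliminating β₀: 6·(row 1) − 17·(row 2) gives 905·β₁ = 6·430 − 17·42 = 1866, so β₁ = 1866/905.
Then β₀ = (42 − 17·(1866/905))/6 = 1048/905.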